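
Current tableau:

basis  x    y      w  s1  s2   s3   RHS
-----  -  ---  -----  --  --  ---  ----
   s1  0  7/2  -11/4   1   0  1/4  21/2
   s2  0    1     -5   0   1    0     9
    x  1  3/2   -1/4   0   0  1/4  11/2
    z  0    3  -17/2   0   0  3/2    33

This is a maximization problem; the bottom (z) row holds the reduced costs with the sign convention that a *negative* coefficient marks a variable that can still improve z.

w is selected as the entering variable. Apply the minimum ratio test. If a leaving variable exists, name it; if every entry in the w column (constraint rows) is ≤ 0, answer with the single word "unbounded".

w-column entries: row 1: -11/4, row 2: -5, row 3: -1/4. All ≤ 0, so w can increase without bound; the LP is unbounded in this direction.

unbounded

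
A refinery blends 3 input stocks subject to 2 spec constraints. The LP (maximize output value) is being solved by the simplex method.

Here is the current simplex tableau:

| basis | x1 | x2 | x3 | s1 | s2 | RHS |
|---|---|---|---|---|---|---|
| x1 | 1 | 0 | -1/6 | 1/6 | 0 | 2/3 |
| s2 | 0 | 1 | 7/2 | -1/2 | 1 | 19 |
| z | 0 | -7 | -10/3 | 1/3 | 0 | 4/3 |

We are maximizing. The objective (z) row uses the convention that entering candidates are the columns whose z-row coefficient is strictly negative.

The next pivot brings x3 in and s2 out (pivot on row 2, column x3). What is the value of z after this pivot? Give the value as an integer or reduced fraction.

Minimum ratio for x3: 19/(7/2) = 38/7.
z changes by −(z-row coeff of x3)·ratio = −(-10/3)·(38/7) = 380/21.
New z = 4/3 + (380/21) = 136/7.

136/7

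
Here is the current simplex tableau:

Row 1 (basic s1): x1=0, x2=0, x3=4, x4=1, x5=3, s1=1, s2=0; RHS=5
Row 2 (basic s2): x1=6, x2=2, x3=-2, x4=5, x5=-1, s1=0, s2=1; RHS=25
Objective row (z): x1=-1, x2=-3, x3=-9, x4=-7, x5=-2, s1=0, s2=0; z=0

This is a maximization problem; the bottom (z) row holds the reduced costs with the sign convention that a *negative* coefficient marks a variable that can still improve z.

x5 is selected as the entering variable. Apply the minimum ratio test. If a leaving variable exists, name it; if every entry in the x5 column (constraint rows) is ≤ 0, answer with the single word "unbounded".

s1

Ratios: row 1 (s1): 5/3 = 5/3; row 2 (s2): entry -1 ≤ 0, skip.
Minimum ratio is in the s1 row, so s1 leaves.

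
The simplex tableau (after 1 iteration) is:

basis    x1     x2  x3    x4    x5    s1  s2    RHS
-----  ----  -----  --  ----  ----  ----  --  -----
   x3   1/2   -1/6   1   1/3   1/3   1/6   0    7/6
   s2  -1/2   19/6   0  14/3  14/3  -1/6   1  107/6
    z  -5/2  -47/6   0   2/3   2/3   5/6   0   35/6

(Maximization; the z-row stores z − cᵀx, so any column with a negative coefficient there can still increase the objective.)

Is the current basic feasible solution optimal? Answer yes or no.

Column x1 has objective-row coefficient -5/2, which is negative; an improving pivot exists, so not yet optimal.

no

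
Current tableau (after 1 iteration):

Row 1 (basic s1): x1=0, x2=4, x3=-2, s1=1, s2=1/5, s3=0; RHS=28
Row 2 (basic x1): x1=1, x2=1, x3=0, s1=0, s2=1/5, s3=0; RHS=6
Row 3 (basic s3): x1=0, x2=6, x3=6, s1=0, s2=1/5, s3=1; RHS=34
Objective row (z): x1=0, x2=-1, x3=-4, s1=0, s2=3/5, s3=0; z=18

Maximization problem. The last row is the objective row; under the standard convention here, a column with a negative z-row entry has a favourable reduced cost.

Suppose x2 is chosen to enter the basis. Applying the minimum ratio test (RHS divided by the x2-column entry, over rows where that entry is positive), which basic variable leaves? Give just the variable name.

Ratios: row 1 (s1): 28/4 = 7; row 2 (x1): 6/1 = 6; row 3 (s3): 34/6 = 17/3.
Minimum ratio 17/3 is in the s3 row, so s3 leaves.

s3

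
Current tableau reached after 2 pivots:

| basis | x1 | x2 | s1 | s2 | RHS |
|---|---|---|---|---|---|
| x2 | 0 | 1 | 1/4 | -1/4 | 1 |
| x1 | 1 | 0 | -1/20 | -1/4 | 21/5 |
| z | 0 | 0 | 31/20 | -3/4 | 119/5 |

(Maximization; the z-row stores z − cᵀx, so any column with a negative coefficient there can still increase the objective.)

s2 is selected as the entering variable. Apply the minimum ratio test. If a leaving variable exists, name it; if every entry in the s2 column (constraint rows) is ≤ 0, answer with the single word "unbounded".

s2-column entries: row 1: -1/4, row 2: -1/4. All ≤ 0, so s2 can increase without bound; the LP is unbounded in this direction.

unbounded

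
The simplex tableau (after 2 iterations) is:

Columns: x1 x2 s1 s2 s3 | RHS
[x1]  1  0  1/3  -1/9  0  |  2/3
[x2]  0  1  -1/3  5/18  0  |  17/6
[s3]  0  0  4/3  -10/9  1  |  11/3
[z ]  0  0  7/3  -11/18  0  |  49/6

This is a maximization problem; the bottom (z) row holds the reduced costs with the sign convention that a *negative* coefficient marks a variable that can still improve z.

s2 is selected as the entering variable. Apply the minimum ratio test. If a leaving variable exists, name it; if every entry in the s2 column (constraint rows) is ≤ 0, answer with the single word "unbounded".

Ratios: row 1 (x1): entry -1/9 ≤ 0, skip; row 2 (x2): (17/6)/(5/18) = 51/5; row 3 (s3): entry -10/9 ≤ 0, skip.
Minimum ratio is in the x2 row, so x2 leaves.

x2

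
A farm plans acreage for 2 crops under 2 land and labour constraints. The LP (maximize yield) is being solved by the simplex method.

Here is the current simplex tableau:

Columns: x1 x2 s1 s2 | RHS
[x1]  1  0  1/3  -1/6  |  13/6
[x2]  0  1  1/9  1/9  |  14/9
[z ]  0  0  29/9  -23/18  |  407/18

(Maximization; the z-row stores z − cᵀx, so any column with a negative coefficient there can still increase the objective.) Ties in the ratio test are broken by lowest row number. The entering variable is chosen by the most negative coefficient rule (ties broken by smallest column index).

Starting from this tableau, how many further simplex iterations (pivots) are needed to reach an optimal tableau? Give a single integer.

pivot: s2 in, x2 out → z = 81/2
No improving column remains; optimal.

1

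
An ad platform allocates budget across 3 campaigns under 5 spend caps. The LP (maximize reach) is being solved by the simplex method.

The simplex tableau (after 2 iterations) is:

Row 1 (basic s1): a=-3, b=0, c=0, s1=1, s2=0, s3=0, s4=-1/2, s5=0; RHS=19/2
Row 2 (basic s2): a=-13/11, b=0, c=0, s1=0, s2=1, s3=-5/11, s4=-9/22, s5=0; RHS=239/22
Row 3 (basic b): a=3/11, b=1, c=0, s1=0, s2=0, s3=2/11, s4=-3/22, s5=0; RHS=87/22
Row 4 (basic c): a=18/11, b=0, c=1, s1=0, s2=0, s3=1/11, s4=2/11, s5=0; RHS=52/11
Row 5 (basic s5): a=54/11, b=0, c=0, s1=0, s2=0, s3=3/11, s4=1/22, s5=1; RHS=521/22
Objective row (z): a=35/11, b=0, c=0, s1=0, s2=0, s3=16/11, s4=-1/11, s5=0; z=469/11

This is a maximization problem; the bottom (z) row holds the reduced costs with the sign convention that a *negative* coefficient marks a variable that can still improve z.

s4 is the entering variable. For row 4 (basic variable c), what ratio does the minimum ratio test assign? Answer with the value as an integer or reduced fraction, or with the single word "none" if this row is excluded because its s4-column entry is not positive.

Ratio = RHS / (s4 entry) = (52/11) / (2/11) = 26.

26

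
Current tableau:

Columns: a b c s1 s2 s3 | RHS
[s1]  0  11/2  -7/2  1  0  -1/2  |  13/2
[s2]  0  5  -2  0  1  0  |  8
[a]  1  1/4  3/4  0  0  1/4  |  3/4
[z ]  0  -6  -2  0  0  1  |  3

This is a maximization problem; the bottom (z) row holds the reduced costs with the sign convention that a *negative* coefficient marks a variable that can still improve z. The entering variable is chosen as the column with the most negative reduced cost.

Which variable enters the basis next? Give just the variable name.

b

Objective-row coefficients: a: 0, b: -6, c: -2, s1: 0, s2: 0, s3: 1.
The most negative is -6 in column b, so b enters.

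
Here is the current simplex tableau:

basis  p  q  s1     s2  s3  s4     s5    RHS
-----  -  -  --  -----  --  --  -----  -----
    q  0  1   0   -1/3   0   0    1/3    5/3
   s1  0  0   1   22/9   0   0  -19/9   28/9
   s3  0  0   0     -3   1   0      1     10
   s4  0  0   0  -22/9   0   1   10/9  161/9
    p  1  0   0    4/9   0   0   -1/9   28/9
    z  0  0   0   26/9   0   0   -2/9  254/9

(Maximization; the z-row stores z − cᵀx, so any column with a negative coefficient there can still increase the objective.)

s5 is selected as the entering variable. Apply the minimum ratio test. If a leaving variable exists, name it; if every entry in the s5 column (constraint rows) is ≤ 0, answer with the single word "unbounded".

Ratios: row 1 (q): (5/3)/(1/3) = 5; row 2 (s1): entry -19/9 ≤ 0, skip; row 3 (s3): 10/1 = 10; row 4 (s4): (161/9)/(10/9) = 161/10; row 5 (p): entry -1/9 ≤ 0, skip.
Minimum ratio is in the q row, so q leaves.

q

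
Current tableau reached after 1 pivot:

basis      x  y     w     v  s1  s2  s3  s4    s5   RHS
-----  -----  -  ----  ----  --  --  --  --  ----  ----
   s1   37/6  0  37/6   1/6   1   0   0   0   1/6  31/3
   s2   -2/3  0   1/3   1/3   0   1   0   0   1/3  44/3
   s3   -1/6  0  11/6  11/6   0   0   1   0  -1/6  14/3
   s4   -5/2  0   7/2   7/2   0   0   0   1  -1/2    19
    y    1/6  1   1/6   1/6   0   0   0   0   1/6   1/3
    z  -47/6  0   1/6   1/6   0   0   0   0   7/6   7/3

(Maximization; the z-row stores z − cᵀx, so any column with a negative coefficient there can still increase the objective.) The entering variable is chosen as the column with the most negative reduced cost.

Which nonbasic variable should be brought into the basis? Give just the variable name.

x

Objective-row coefficients: x: -47/6, y: 0, w: 1/6, v: 1/6, s1: 0, s2: 0, s3: 0, s4: 0, s5: 7/6.
The most negative is -47/6 in column x, so x enters.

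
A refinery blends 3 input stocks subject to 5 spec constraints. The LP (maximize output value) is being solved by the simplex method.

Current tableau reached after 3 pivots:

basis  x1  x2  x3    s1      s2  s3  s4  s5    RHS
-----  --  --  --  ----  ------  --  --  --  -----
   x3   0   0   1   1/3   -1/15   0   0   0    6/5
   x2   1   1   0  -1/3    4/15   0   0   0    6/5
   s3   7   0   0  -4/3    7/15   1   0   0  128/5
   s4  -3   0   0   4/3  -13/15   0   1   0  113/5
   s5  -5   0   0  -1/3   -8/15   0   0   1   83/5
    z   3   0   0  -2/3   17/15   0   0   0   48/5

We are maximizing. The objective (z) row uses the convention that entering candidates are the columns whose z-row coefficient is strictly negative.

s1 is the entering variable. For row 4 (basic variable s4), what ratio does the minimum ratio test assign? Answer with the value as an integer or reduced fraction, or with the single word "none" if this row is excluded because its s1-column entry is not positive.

Ratio = RHS / (s1 entry) = (113/5) / (4/3) = 339/20.

339/20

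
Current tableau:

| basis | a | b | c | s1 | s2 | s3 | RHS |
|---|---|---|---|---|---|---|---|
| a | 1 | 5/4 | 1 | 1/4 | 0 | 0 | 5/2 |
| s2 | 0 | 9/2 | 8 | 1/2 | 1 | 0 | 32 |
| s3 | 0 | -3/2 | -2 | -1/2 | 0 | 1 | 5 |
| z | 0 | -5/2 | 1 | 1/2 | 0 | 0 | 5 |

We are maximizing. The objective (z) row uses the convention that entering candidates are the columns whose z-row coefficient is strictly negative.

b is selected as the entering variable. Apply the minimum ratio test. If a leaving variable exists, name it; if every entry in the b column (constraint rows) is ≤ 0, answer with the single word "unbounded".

a

Ratios: row 1 (a): (5/2)/(5/4) = 2; row 2 (s2): 32/(9/2) = 64/9; row 3 (s3): entry -3/2 ≤ 0, skip.
Minimum ratio is in the a row, so a leaves.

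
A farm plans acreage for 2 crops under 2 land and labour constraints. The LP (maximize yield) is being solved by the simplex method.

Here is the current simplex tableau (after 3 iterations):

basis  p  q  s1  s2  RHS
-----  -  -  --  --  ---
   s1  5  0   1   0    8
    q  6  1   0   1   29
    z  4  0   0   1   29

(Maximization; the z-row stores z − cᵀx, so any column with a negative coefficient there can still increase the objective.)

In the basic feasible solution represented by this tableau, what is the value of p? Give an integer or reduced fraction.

0

p is nonbasic (not in the basis column), so its value in the current BFS is 0.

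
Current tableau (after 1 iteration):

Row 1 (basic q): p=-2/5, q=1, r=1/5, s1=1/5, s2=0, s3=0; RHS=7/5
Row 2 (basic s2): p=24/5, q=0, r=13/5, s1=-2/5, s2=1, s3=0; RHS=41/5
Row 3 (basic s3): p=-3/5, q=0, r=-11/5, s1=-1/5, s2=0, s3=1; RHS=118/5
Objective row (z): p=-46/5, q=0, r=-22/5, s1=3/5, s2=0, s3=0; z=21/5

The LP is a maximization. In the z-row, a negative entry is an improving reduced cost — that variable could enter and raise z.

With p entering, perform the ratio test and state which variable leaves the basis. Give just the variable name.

s2

Ratios: row 1 (q): entry -2/5 ≤ 0, skip; row 2 (s2): (41/5)/(24/5) = 41/24; row 3 (s3): entry -3/5 ≤ 0, skip.
Minimum ratio 41/24 is in the s2 row, so s2 leaves.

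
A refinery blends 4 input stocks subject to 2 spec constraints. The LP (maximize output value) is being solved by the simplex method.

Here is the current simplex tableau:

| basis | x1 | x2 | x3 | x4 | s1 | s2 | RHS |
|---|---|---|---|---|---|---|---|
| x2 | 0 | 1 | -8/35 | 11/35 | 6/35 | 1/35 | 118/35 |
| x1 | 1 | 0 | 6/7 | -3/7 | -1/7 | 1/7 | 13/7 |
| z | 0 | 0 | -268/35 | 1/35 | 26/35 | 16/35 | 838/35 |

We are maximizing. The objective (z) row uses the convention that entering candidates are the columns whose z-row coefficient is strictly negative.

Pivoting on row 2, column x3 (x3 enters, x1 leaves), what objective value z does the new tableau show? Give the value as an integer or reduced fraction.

Minimum ratio for x3: (13/7)/(6/7) = 13/6.
z changes by −(z-row coeff of x3)·ratio = −(-268/35)·(13/6) = 1742/105.
New z = 838/35 + (1742/105) = 608/15.

608/15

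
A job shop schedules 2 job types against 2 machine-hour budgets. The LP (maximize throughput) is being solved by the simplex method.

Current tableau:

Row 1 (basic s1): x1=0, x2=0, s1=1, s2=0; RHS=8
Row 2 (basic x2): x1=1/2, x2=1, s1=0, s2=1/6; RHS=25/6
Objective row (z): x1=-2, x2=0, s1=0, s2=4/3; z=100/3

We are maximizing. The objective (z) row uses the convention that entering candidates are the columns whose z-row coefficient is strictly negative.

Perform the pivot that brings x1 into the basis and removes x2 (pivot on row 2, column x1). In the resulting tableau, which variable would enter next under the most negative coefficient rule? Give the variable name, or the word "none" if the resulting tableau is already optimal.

Pivot element 1/2. New z-row = old z-row − (-2)·(row 2/(1/2)).
Updated z-row coefficients: x1: 0, x2: 4, s1: 0, s2: 2.
No coefficient is strictly negative; the tableau after this pivot is optimal.

none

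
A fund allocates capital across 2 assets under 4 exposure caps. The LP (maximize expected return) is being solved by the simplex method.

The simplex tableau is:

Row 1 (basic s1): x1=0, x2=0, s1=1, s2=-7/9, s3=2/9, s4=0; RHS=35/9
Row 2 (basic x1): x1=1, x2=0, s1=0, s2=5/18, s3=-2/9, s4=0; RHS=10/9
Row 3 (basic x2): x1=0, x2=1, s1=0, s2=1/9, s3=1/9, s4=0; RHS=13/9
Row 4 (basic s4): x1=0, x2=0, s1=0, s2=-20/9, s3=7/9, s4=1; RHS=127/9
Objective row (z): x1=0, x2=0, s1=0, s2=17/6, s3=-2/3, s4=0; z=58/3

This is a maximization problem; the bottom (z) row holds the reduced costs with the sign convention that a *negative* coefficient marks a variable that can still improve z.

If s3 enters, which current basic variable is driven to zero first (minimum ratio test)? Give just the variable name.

Ratios: row 1 (s1): (35/9)/(2/9) = 35/2; row 2 (x1): entry -2/9 ≤ 0, skip; row 3 (x2): (13/9)/(1/9) = 13; row 4 (s4): (127/9)/(7/9) = 127/7.
Minimum ratio 13 is in the x2 row, so x2 leaves.

x2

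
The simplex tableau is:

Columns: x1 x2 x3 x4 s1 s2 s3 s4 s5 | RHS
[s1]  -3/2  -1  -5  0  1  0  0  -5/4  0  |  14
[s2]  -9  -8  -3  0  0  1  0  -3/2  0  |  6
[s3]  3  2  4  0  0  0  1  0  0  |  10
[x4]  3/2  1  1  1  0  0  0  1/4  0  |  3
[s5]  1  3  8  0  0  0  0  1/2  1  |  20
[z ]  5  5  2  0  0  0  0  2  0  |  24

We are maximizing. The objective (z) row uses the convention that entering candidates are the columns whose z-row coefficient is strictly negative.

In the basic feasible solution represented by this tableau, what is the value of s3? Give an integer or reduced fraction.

10

s3 is basic (row 3); its value is the RHS of that row: 10.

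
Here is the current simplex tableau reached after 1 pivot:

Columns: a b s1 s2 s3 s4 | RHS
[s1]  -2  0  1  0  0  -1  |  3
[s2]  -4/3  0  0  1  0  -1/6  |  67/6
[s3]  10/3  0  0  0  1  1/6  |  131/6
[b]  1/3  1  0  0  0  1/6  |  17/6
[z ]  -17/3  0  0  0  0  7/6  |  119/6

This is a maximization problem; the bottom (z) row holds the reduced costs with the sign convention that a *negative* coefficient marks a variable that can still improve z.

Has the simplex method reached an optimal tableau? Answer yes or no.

no

Column a has objective-row coefficient -17/3, which is negative; an improving pivot exists, so not yet optimal.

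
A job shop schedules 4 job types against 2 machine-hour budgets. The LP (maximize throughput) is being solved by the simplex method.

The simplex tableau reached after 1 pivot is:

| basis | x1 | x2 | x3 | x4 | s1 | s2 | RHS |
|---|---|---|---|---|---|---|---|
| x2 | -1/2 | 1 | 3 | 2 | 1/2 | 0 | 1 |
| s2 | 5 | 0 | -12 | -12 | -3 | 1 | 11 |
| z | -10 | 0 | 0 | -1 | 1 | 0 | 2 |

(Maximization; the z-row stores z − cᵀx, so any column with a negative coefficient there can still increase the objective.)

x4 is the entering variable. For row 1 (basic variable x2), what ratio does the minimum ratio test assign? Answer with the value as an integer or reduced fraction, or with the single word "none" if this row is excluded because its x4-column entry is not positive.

Ratio = RHS / (x4 entry) = 1 / 2 = 1/2.

1/2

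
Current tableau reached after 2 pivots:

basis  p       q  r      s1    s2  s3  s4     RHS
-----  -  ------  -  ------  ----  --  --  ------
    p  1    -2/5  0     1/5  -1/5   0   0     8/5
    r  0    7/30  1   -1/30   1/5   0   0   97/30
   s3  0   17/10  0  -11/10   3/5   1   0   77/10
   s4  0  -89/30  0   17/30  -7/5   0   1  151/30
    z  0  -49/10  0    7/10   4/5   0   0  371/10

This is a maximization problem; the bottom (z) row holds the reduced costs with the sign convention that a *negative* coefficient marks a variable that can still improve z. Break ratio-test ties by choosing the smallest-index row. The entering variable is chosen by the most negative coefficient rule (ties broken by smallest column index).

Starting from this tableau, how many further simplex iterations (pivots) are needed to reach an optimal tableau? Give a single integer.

pivot: q in, s3 out → z = 1008/17
pivot: s1 in, r out → z = 105
No improving column remains; optimal.

2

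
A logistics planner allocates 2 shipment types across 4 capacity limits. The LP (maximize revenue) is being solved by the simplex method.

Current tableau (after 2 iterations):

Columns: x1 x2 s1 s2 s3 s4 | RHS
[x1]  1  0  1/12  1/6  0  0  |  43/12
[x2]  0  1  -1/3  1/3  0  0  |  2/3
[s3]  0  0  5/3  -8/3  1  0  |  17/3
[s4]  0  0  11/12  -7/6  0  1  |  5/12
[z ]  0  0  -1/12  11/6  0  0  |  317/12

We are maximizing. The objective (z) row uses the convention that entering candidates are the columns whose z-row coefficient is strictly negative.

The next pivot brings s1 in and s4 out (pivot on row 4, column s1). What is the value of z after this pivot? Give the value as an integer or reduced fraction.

Minimum ratio for s1: (5/12)/(11/12) = 5/11.
z changes by −(z-row coeff of s1)·ratio = −(-1/12)·(5/11) = 5/132.
New z = 317/12 + (5/132) = 291/11.

291/11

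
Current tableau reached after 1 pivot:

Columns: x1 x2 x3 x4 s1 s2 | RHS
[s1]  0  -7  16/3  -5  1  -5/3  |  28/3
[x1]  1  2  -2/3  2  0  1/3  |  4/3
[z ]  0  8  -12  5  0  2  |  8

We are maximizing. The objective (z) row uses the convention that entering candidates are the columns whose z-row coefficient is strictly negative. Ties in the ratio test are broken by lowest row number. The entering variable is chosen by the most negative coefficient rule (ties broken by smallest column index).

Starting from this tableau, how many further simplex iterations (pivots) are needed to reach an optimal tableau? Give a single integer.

pivot: x3 in, s1 out → z = 29
pivot: x2 in, x1 out → z = 416/9
pivot: s2 in, x2 out → z = 64
No improving column remains; optimal.

3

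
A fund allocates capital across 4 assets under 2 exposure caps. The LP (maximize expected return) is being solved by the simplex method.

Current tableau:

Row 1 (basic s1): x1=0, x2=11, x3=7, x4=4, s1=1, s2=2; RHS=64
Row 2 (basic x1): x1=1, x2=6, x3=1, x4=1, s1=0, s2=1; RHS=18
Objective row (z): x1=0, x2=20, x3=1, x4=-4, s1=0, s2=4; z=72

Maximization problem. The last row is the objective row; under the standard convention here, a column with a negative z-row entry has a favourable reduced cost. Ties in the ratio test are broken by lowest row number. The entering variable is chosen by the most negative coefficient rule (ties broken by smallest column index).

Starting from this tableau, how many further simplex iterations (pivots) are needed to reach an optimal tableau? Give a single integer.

pivot: x4 in, s1 out → z = 136
No improving column remains; optimal.

1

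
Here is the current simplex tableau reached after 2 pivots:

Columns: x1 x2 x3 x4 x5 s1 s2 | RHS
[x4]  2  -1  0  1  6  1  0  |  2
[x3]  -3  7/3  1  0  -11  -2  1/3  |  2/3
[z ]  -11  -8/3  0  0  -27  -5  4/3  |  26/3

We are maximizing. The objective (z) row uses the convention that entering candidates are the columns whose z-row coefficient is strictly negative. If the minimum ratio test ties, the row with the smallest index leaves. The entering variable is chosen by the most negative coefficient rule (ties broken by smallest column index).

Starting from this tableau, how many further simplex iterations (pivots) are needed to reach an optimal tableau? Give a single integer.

pivot: x5 in, x4 out → z = 53/3
pivot: x2 in, x3 out → z = 718/9
pivot: s1 in, x5 out → z = 126
No improving column remains; optimal.

3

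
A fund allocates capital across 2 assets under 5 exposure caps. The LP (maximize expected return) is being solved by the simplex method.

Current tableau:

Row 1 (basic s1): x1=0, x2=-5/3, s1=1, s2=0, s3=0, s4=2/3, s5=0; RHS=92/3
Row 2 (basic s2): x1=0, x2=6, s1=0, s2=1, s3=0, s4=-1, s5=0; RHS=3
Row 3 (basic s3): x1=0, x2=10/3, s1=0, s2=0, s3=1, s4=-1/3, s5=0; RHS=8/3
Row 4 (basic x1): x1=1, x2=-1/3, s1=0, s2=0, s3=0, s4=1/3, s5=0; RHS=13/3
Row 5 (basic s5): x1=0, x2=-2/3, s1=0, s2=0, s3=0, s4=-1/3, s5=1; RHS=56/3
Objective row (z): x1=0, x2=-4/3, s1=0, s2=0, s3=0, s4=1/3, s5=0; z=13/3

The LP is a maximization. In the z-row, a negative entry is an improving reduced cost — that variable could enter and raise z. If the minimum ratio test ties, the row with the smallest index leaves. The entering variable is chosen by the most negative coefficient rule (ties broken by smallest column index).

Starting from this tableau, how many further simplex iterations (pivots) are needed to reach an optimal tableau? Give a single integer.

1

pivot: x2 in, s2 out → z = 5
No improving column remains; optimal.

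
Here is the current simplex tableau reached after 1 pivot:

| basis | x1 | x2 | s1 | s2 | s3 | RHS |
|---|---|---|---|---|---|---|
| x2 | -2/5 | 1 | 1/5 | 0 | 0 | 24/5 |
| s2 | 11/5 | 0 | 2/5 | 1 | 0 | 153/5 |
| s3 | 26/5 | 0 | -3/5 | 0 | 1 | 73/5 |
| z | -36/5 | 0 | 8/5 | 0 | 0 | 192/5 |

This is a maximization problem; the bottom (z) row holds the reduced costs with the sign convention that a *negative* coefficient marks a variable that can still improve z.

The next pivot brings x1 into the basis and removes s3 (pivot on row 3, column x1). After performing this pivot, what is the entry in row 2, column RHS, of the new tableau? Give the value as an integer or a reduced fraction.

635/26

Pivot element is row 3, column x1: 26/5.
Normalize row 3: new (row 3, RHS) = (73/5)/(26/5) = 73/26.
row 2 ← row 2 − (11/5)·(new row 3): 153/5 − (11/5)·(73/26) = 635/26.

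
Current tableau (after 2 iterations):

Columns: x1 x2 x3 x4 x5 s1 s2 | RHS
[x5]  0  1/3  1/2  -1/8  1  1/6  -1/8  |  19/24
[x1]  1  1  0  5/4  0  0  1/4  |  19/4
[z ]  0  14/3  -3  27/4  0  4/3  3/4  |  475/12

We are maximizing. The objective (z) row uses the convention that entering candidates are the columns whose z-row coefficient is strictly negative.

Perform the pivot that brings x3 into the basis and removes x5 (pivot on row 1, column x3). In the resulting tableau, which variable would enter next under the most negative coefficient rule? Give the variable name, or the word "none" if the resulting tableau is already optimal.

Pivot element 1/2. New z-row = old z-row − (-3)·(row 1/(1/2)).
Updated z-row coefficients: x1: 0, x2: 20/3, x3: 0, x4: 6, x5: 6, s1: 7/3, s2: 0.
No coefficient is strictly negative; the tableau after this pivot is optimal.

none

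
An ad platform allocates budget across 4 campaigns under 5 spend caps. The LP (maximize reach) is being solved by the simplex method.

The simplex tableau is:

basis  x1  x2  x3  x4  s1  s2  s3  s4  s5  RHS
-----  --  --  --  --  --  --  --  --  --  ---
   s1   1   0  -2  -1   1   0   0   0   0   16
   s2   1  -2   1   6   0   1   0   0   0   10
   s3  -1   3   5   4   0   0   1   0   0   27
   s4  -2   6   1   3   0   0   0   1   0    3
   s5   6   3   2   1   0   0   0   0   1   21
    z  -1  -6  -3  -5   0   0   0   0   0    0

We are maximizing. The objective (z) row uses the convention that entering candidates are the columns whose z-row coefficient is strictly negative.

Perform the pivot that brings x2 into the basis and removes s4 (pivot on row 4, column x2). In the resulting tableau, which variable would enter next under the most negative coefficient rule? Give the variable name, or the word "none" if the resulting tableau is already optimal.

x1

Pivot element 6. New z-row = old z-row − (-6)·(row 4/6).
Updated z-row coefficients: x1: -3, x2: 0, x3: -2, x4: -2, s1: 0, s2: 0, s3: 0, s4: 1, s5: 0.
The most negative is -3 in column x1, so x1 would enter next.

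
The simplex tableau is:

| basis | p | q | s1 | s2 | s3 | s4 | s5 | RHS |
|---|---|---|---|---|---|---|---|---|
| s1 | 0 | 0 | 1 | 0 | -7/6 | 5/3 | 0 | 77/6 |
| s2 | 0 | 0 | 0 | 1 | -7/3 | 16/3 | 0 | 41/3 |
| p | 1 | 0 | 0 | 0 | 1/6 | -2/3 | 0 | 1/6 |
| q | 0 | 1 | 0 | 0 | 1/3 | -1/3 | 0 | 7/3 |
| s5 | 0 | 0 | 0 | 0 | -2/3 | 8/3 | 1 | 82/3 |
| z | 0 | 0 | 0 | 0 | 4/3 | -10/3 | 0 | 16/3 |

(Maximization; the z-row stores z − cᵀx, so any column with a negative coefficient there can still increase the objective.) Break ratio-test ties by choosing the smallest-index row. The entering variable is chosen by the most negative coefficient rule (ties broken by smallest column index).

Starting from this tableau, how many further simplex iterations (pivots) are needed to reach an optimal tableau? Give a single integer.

pivot: s4 in, s2 out → z = 111/8
pivot: s3 in, q out → z = 16
No improving column remains; optimal.

2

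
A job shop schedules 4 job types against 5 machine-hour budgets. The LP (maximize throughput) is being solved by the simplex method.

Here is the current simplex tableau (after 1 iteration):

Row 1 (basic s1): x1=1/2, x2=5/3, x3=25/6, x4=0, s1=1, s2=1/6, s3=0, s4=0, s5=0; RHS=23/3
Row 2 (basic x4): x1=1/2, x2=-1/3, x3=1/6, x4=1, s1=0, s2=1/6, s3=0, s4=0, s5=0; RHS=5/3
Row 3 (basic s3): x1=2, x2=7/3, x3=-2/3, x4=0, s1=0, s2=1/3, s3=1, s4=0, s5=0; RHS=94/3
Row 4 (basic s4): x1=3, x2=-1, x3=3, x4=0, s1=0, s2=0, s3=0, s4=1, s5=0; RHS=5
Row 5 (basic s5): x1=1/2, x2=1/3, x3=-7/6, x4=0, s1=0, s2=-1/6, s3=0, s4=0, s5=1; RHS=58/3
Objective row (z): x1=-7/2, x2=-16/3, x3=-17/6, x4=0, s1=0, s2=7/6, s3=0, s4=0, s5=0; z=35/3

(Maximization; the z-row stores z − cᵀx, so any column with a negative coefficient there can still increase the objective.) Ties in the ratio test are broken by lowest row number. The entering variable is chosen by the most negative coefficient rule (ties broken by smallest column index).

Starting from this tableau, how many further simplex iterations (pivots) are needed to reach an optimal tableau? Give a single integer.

pivot: x2 in, s1 out → z = 181/5
pivot: x1 in, s4 out → z = 459/11
No improving column remains; optimal.

2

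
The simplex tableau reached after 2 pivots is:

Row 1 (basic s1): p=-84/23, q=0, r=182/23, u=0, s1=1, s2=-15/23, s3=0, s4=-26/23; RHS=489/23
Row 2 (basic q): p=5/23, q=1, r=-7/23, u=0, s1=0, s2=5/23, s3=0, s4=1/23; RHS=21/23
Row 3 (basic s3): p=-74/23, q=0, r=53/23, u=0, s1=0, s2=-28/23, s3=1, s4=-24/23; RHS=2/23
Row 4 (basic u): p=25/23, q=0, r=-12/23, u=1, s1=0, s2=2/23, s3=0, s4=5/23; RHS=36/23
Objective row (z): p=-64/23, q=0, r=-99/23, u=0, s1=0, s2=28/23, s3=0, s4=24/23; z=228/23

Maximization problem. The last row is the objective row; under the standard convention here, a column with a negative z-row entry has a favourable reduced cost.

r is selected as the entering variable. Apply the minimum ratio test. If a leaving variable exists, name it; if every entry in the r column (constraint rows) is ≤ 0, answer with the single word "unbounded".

Ratios: row 1 (s1): (489/23)/(182/23) = 489/182; row 2 (q): entry -7/23 ≤ 0, skip; row 3 (s3): (2/23)/(53/23) = 2/53; row 4 (u): entry -12/23 ≤ 0, skip.
Minimum ratio is in the s3 row, so s3 leaves.

s3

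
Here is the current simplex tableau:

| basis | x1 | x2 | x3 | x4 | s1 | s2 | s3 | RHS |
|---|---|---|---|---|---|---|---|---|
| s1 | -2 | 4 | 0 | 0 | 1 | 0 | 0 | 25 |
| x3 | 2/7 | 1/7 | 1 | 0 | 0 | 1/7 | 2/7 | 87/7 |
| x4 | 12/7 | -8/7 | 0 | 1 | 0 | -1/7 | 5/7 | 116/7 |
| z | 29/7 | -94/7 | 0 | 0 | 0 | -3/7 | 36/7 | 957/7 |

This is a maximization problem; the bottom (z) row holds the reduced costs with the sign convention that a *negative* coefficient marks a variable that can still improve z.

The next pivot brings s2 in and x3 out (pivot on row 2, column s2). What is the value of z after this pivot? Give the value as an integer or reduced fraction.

174

Minimum ratio for s2: (87/7)/(1/7) = 87.
z changes by −(z-row coeff of s2)·ratio = −(-3/7)·87 = 261/7.
New z = 957/7 + (261/7) = 174.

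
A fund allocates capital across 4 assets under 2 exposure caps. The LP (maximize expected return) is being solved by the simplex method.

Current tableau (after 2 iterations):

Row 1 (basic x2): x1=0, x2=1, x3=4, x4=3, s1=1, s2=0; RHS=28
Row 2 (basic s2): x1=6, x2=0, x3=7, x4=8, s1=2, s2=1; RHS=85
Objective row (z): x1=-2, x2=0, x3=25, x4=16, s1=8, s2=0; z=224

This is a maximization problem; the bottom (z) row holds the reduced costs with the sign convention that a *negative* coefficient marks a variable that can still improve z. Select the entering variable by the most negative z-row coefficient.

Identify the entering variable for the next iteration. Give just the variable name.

Objective-row coefficients: x1: -2, x2: 0, x3: 25, x4: 16, s1: 8, s2: 0.
The most negative is -2 in column x1, so x1 enters.

x1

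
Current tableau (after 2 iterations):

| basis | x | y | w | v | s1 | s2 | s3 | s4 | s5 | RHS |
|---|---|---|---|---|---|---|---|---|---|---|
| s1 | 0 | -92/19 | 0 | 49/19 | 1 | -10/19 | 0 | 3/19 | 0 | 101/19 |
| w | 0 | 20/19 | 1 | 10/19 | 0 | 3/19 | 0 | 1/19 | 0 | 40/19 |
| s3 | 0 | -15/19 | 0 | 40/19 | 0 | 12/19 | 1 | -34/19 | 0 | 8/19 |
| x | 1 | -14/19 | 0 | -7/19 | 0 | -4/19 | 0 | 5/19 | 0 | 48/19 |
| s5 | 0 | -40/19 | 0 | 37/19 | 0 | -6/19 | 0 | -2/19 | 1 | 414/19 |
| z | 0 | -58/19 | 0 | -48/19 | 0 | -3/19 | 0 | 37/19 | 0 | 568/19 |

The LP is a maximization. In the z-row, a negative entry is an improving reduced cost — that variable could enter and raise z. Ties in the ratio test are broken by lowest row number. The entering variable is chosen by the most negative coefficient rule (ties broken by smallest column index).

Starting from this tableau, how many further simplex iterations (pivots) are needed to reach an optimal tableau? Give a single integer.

2

pivot: y in, w out → z = 36
pivot: v in, s3 out → z = 184/5
No improving column remains; optimal.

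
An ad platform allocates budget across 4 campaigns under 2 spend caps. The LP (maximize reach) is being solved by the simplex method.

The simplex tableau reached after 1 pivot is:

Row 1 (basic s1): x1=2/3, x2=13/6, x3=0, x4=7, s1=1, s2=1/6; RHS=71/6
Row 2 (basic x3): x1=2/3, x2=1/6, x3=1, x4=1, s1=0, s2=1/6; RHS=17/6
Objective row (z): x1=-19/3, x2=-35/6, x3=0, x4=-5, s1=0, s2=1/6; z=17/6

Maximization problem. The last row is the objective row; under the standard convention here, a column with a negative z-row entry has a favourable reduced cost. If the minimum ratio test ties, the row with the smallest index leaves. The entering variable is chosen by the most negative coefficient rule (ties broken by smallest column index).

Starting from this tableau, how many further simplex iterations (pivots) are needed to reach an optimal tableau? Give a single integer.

2

pivot: x1 in, x3 out → z = 119/4
pivot: x2 in, s1 out → z = 391/8
No improving column remains; optimal.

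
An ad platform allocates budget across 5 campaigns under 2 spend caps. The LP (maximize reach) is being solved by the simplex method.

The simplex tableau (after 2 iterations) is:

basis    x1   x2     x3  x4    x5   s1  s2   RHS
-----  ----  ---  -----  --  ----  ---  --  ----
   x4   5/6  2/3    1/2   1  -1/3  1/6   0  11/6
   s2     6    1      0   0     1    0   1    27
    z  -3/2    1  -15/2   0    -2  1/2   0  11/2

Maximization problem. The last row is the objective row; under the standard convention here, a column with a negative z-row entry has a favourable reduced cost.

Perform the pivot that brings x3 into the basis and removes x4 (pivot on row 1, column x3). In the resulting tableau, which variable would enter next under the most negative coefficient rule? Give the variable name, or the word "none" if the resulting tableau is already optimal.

x5

Pivot element 1/2. New z-row = old z-row − (-15/2)·(row 1/(1/2)).
Updated z-row coefficients: x1: 11, x2: 11, x3: 0, x4: 15, x5: -7, s1: 3, s2: 0.
The most negative is -7 in column x5, so x5 would enter next.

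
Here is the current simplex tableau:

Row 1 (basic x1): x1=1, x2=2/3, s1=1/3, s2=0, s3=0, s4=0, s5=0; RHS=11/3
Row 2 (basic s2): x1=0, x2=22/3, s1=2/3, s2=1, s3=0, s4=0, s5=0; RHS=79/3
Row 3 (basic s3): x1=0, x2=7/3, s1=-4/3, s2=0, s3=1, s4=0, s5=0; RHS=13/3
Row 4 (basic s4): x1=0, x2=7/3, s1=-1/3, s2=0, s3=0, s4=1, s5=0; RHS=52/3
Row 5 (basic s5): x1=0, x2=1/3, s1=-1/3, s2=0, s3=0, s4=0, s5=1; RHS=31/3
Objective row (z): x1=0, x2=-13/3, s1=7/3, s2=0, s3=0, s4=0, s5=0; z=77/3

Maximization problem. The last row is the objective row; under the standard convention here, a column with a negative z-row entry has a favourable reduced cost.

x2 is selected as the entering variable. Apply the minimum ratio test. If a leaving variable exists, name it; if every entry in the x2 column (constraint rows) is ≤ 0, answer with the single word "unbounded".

Ratios: row 1 (x1): (11/3)/(2/3) = 11/2; row 2 (s2): (79/3)/(22/3) = 79/22; row 3 (s3): (13/3)/(7/3) = 13/7; row 4 (s4): (52/3)/(7/3) = 52/7; row 5 (s5): (31/3)/(1/3) = 31.
Minimum ratio is in the s3 row, so s3 leaves.

s3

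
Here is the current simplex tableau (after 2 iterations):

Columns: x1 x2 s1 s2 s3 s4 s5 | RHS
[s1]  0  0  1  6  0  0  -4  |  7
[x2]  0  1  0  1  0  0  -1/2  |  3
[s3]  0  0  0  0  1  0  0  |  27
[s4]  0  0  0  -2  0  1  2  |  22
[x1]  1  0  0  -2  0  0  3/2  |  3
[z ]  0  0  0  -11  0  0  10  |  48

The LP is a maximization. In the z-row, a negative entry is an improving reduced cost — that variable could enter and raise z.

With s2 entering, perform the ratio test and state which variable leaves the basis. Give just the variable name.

Ratios: row 1 (s1): 7/6 = 7/6; row 2 (x2): 3/1 = 3; row 3 (s3): entry 0 ≤ 0, skip; row 4 (s4): entry -2 ≤ 0, skip; row 5 (x1): entry -2 ≤ 0, skip.
Minimum ratio 7/6 is in the s1 row, so s1 leaves.

s1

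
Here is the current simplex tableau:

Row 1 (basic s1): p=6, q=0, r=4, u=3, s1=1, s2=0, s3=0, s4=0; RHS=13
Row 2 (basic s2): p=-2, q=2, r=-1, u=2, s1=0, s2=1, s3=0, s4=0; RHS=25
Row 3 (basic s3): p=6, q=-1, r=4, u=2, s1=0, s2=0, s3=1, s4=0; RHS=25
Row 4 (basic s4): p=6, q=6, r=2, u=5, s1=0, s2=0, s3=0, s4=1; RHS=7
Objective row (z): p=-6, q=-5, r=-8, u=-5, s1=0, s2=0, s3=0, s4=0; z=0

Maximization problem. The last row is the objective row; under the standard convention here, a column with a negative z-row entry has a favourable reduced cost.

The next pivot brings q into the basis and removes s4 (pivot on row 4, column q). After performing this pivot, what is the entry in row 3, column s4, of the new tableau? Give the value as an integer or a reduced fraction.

1/6

Pivot element is row 4, column q: 6.
Normalize row 4: new (row 4, s4) = 1/6 = 1/6.
row 3 ← row 3 − (-1)·(new row 4): 0 − (-1)·(1/6) = 1/6.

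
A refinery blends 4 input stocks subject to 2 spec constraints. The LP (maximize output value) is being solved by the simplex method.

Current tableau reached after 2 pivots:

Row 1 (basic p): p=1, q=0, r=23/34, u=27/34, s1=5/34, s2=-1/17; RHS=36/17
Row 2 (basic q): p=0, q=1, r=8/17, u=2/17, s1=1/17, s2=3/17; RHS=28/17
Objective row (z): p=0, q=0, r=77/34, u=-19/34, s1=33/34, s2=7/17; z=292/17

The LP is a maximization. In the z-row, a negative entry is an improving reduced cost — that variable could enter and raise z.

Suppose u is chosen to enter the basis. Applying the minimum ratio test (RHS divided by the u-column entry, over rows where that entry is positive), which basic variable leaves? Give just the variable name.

Ratios: row 1 (p): (36/17)/(27/34) = 8/3; row 2 (q): (28/17)/(2/17) = 14.
Minimum ratio 8/3 is in the p row, so p leaves.

p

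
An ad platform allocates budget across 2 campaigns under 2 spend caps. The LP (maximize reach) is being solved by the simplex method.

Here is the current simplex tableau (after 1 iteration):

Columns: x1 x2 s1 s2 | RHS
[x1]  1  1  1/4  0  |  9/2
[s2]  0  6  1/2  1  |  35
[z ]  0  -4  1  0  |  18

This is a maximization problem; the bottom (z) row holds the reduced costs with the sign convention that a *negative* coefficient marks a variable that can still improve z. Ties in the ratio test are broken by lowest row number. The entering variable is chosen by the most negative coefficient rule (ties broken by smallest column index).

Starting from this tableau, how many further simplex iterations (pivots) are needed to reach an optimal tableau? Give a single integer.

1

pivot: x2 in, x1 out → z = 36
No improving column remains; optimal.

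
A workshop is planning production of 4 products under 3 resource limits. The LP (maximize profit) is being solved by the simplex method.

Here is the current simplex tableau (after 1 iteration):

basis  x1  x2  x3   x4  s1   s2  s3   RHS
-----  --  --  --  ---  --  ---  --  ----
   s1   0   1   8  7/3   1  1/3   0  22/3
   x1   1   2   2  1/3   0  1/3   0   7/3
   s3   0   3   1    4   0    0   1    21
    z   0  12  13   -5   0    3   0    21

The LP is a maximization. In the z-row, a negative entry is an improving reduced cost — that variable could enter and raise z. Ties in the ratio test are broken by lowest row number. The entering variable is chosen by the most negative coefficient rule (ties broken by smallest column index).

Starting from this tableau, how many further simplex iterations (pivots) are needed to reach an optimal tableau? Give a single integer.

pivot: x4 in, s1 out → z = 257/7
No improving column remains; optimal.

1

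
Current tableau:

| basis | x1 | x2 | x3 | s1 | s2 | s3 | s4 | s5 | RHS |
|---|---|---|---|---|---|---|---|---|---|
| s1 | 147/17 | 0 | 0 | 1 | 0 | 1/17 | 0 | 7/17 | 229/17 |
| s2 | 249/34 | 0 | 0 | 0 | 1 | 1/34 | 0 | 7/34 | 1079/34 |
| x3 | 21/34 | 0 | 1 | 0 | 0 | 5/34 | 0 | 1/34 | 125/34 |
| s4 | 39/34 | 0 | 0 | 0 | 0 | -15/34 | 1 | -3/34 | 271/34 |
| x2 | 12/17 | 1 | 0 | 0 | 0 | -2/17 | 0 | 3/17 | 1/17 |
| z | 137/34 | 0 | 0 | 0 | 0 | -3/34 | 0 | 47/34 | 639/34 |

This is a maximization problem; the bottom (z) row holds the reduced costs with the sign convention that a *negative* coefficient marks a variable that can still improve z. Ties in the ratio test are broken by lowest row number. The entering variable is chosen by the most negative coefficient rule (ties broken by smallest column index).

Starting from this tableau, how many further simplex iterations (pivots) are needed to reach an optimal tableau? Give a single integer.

1

pivot: s3 in, x3 out → z = 21
No improving column remains; optimal.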